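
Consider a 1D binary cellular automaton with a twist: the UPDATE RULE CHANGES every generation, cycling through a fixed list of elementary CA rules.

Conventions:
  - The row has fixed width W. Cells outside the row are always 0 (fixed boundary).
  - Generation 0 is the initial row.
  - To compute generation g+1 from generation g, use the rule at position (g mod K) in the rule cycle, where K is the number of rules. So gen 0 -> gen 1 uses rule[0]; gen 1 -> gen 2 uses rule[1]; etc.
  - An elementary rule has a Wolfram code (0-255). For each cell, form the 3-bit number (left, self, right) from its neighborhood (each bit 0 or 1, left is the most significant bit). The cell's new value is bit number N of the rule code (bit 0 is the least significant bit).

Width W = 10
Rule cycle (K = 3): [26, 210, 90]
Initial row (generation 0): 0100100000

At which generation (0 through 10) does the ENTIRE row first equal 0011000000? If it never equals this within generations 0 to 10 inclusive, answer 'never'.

Gen 0: 0100100000
Gen 1 (rule 26): 1011010000
Gen 2 (rule 210): 0001001000
Gen 3 (rule 90): 0010110100
Gen 4 (rule 26): 0100100010
Gen 5 (rule 210): 1011010101
Gen 6 (rule 90): 0011000000
Gen 7 (rule 26): 0110100000
Gen 8 (rule 210): 1010010000
Gen 9 (rule 90): 0001101000
Gen 10 (rule 26): 0011000100

Answer: 6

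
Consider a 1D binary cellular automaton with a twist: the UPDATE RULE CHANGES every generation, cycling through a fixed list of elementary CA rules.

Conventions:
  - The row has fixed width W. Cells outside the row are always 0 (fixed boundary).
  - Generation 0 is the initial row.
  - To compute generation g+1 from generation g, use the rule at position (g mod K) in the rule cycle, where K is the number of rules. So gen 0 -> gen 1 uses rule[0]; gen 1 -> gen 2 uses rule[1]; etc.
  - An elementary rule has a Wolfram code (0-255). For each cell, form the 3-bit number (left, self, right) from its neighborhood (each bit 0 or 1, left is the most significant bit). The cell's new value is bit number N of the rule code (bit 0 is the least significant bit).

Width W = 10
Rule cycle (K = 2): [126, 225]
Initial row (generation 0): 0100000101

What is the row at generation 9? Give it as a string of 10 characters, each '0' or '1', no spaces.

Gen 0: 0100000101
Gen 1 (rule 126): 1110001111
Gen 2 (rule 225): 0110100111
Gen 3 (rule 126): 1111111101
Gen 4 (rule 225): 0111111110
Gen 5 (rule 126): 1100000011
Gen 6 (rule 225): 0101111001
Gen 7 (rule 126): 1111001111
Gen 8 (rule 225): 0111000111
Gen 9 (rule 126): 1101101101

Answer: 1101101101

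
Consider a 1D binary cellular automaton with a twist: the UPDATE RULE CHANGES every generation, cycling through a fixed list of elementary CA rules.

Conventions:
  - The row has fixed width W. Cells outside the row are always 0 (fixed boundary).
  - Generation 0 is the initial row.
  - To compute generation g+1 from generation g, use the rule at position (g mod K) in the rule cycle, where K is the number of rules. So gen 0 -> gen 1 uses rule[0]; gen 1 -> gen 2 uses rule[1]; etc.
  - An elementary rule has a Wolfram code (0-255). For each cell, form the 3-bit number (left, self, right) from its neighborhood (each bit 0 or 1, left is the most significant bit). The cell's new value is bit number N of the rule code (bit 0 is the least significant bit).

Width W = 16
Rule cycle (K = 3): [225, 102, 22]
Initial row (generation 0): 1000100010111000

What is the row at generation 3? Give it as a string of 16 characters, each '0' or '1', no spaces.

Gen 0: 1000100010111000
Gen 1 (rule 225): 0010001001011011
Gen 2 (rule 102): 0110011011101101
Gen 3 (rule 22): 1001100000000001

Answer: 1001100000000001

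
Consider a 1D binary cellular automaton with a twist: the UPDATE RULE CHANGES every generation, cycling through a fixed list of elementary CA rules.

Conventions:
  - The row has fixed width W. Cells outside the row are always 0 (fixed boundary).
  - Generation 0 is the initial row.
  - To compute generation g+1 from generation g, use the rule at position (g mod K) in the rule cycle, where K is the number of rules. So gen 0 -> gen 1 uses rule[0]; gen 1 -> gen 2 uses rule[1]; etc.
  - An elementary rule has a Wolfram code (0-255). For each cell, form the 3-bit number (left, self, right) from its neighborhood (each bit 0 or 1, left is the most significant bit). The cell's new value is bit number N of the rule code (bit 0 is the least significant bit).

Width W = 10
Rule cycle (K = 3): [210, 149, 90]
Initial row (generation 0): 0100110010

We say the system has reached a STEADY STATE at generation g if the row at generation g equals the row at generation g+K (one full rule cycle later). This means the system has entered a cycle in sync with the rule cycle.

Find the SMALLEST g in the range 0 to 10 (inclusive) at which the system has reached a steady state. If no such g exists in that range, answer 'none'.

Answer: none

Derivation:
Gen 0: 0100110010
Gen 1 (rule 210): 1011011101
Gen 2 (rule 149): 1000001001
Gen 3 (rule 90): 0100010110
Gen 4 (rule 210): 1010100011
Gen 5 (rule 149): 1010111000
Gen 6 (rule 90): 0000101100
Gen 7 (rule 210): 0001000110
Gen 8 (rule 149): 1101110001
Gen 9 (rule 90): 1101011010
Gen 10 (rule 210): 0100001001
Gen 11 (rule 149): 0111101101
Gen 12 (rule 90): 1100101100
Gen 13 (rule 210): 0111000110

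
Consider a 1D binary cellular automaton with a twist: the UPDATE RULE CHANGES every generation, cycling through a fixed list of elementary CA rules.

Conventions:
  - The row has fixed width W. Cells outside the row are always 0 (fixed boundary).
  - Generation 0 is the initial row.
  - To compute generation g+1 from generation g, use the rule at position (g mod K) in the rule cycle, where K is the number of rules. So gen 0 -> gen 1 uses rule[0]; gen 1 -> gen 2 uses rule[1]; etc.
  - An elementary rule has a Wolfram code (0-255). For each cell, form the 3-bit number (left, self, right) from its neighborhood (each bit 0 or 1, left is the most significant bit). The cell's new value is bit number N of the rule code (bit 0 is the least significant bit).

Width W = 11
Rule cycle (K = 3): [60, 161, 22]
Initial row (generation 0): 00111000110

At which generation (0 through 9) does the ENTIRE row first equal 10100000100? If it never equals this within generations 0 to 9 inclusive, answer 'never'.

Gen 0: 00111000110
Gen 1 (rule 60): 00100100101
Gen 2 (rule 161): 10000000010
Gen 3 (rule 22): 11000000111
Gen 4 (rule 60): 10100000100
Gen 5 (rule 161): 01001110001
Gen 6 (rule 22): 11110001011
Gen 7 (rule 60): 10001001110
Gen 8 (rule 161): 00100000100
Gen 9 (rule 22): 01110001110

Answer: 4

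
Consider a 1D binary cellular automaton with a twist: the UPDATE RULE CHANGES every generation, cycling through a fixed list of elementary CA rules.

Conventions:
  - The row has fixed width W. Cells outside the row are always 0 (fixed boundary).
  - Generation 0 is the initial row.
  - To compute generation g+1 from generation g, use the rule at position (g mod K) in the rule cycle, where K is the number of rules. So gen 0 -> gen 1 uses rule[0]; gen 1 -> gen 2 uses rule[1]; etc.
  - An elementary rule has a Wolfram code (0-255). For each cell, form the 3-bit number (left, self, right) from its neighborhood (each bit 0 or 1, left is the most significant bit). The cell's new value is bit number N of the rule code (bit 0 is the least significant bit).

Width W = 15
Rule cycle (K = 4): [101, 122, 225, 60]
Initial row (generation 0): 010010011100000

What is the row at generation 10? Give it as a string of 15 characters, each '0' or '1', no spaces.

Answer: 110011101101101

Derivation:
Gen 0: 010010011100000
Gen 1 (rule 101): 010010000101111
Gen 2 (rule 122): 101101001011001
Gen 3 (rule 225): 010110000101000
Gen 4 (rule 60): 011101000111100
Gen 5 (rule 101): 000111010000101
Gen 6 (rule 122): 001101101001010
Gen 7 (rule 225): 100110110000100
Gen 8 (rule 60): 110101101000110
Gen 9 (rule 101): 011110111010010
Gen 10 (rule 122): 110011101101101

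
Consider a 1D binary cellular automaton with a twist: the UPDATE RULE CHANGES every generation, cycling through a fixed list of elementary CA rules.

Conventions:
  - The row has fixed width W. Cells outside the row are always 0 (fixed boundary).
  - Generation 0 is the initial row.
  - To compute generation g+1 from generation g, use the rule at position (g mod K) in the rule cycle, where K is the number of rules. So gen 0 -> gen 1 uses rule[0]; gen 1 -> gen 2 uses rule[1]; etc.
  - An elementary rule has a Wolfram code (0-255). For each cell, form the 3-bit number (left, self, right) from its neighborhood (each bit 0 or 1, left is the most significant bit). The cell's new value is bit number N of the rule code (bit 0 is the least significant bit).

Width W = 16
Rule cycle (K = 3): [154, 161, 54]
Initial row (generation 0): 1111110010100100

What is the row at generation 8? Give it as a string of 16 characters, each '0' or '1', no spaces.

Gen 0: 1111110010100100
Gen 1 (rule 154): 1111101100011010
Gen 2 (rule 161): 0111010001000100
Gen 3 (rule 54): 1000111011101110
Gen 4 (rule 154): 0101110011001101
Gen 5 (rule 161): 0010100000000010
Gen 6 (rule 54): 0111110000000111
Gen 7 (rule 154): 1111101000001110
Gen 8 (rule 161): 0111010011100100

Answer: 0111010011100100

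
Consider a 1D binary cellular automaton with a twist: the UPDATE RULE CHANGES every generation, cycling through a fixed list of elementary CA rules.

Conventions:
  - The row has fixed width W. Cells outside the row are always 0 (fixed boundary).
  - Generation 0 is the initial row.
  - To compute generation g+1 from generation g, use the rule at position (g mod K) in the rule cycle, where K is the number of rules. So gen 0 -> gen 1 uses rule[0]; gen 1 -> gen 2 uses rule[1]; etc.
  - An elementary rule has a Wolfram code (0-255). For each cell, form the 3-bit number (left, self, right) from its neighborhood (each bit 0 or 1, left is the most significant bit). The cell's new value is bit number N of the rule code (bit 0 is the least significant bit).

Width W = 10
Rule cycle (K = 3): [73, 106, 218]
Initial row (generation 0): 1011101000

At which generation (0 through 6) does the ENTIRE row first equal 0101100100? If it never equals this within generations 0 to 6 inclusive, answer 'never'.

Gen 0: 1011101000
Gen 1 (rule 73): 0010100011
Gen 2 (rule 106): 0101000111
Gen 3 (rule 218): 1000101111
Gen 4 (rule 73): 0010001001
Gen 5 (rule 106): 0100010010
Gen 6 (rule 218): 1010101101

Answer: never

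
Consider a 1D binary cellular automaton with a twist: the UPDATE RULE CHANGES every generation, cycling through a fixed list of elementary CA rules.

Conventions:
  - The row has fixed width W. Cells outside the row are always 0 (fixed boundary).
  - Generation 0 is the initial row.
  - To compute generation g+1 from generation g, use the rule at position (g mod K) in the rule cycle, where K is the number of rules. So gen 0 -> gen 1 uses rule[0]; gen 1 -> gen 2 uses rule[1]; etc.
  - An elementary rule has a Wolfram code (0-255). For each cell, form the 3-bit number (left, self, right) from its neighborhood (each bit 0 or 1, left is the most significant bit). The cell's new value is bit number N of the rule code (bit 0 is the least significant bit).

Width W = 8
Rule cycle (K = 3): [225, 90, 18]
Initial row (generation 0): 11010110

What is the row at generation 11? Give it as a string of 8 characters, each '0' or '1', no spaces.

Answer: 10000001

Derivation:
Gen 0: 11010110
Gen 1 (rule 225): 01101010
Gen 2 (rule 90): 11100001
Gen 3 (rule 18): 00010010
Gen 4 (rule 225): 11000000
Gen 5 (rule 90): 11100000
Gen 6 (rule 18): 00010000
Gen 7 (rule 225): 11000111
Gen 8 (rule 90): 11101101
Gen 9 (rule 18): 00000000
Gen 10 (rule 225): 11111111
Gen 11 (rule 90): 10000001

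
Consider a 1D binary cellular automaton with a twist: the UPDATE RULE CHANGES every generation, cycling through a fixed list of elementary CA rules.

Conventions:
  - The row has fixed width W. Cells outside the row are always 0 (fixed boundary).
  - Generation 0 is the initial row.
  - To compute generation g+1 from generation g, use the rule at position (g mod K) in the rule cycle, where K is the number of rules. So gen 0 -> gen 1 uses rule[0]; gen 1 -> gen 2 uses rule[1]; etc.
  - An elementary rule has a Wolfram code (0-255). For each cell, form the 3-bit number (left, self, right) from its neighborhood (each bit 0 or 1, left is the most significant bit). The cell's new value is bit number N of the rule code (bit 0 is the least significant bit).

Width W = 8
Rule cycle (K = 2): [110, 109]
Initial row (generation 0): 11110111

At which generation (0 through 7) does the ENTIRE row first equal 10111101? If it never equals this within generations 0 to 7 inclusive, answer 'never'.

Gen 0: 11110111
Gen 1 (rule 110): 10011101
Gen 2 (rule 109): 10010111
Gen 3 (rule 110): 10111101
Gen 4 (rule 109): 11100111
Gen 5 (rule 110): 10101101
Gen 6 (rule 109): 11111111
Gen 7 (rule 110): 10000001

Answer: 3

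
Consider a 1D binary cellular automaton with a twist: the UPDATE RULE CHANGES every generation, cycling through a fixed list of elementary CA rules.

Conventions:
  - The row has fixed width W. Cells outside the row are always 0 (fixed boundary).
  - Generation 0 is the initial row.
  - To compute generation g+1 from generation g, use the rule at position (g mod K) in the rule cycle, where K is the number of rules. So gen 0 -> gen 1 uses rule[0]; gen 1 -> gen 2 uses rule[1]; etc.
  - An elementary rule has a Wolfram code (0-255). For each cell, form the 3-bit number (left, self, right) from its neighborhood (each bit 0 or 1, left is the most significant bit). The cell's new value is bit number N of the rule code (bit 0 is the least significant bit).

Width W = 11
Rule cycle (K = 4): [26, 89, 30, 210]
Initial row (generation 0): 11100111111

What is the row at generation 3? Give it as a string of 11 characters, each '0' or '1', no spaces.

Gen 0: 11100111111
Gen 1 (rule 26): 10011100000
Gen 2 (rule 89): 01010111111
Gen 3 (rule 30): 11010100000

Answer: 11010100000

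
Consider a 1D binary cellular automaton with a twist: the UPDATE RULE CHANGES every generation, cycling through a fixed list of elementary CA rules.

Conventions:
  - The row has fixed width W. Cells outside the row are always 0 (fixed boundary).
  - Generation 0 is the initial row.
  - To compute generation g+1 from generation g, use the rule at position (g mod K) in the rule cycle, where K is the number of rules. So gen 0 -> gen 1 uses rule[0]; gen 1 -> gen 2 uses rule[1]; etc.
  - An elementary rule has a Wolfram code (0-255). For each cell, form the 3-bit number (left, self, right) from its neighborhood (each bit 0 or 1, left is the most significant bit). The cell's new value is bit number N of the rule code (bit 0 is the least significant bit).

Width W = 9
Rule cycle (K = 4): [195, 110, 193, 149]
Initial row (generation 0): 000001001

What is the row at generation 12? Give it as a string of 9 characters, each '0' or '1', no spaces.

Gen 0: 000001001
Gen 1 (rule 195): 111110010
Gen 2 (rule 110): 100010110
Gen 3 (rule 193): 001000010
Gen 4 (rule 149): 101111011
Gen 5 (rule 195): 000111001
Gen 6 (rule 110): 001101011
Gen 7 (rule 193): 100100001
Gen 8 (rule 149): 110111101
Gen 9 (rule 195): 010011100
Gen 10 (rule 110): 110110100
Gen 11 (rule 193): 010010001
Gen 12 (rule 149): 011011101

Answer: 011011101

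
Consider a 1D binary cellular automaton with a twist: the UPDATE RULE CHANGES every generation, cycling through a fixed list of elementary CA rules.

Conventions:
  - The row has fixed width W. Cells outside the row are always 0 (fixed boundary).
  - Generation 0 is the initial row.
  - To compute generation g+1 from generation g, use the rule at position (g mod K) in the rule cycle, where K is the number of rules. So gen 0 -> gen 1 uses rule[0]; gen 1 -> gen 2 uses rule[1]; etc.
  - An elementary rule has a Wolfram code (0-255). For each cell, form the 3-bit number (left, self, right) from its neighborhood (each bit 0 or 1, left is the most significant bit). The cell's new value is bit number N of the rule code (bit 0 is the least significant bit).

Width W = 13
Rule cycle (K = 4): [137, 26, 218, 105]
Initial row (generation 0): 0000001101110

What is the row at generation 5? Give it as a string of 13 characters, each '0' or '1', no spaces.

Gen 0: 0000001101110
Gen 1 (rule 137): 1111101001100
Gen 2 (rule 26): 1000000111010
Gen 3 (rule 218): 0100001111001
Gen 4 (rule 105): 0001101001000
Gen 5 (rule 137): 1101000000011

Answer: 1101000000011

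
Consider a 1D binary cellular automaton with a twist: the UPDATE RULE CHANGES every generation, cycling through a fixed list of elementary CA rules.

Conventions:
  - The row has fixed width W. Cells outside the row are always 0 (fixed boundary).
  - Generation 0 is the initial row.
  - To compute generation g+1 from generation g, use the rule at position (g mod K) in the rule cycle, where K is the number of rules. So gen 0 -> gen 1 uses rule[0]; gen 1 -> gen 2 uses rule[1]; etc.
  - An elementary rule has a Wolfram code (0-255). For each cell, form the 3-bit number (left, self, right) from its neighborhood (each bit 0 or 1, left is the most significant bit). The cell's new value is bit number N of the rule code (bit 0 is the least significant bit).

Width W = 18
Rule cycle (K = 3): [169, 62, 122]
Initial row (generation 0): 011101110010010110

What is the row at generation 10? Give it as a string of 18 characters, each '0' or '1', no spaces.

Gen 0: 011101110010010110
Gen 1 (rule 169): 011011100000001100
Gen 2 (rule 62): 110110010000011010
Gen 3 (rule 122): 111111101000111101
Gen 4 (rule 169): 111111010010111010
Gen 5 (rule 62): 100000111111100111
Gen 6 (rule 122): 010001100000111101
Gen 7 (rule 169): 000101001110111010
Gen 8 (rule 62): 001111111001100111
Gen 9 (rule 122): 011000001111111101
Gen 10 (rule 169): 010011101111111010

Answer: 010011101111111010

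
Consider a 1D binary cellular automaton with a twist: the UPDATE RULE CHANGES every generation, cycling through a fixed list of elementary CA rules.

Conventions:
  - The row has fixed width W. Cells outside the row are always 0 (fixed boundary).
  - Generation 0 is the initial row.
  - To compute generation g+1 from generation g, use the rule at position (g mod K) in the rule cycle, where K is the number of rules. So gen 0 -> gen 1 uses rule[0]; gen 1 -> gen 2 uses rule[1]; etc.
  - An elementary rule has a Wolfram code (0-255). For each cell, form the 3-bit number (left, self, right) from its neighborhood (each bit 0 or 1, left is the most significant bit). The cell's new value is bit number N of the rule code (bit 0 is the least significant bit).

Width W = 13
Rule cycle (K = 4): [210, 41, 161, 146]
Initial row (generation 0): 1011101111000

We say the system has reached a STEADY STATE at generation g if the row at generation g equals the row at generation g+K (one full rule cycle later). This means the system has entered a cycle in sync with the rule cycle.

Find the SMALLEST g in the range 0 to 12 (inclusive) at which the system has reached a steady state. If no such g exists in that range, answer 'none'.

Gen 0: 1011101111000
Gen 1 (rule 210): 0001100111100
Gen 2 (rule 41): 1101000100001
Gen 3 (rule 161): 0010010001100
Gen 4 (rule 146): 0101101010010
Gen 5 (rule 210): 1000100001101
Gen 6 (rule 41): 0010001101010
Gen 7 (rule 161): 1000100010100
Gen 8 (rule 146): 0101010100010
Gen 9 (rule 210): 1000000010101
Gen 10 (rule 41): 0011111001010
Gen 11 (rule 161): 1001110000100
Gen 12 (rule 146): 0110101001010
Gen 13 (rule 210): 1010000110001
Gen 14 (rule 41): 0100110100100
Gen 15 (rule 161): 0000001000001
Gen 16 (rule 146): 0000010100010

Answer: none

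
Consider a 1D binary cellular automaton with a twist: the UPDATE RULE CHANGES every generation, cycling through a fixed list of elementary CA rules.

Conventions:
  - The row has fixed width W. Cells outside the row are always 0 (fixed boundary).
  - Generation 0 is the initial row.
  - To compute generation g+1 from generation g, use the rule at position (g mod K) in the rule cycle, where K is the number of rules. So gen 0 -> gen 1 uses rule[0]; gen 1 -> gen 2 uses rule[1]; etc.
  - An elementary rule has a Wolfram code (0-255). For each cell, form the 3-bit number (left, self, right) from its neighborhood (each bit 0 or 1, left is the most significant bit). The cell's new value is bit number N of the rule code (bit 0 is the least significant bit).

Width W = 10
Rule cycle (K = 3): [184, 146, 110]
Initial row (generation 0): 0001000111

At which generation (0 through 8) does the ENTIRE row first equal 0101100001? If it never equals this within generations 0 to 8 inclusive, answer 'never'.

Gen 0: 0001000111
Gen 1 (rule 184): 0000100110
Gen 2 (rule 146): 0001011001
Gen 3 (rule 110): 0011111011
Gen 4 (rule 184): 0011110110
Gen 5 (rule 146): 0101100001
Gen 6 (rule 110): 1111100011
Gen 7 (rule 184): 1111010010
Gen 8 (rule 146): 0110001101

Answer: 5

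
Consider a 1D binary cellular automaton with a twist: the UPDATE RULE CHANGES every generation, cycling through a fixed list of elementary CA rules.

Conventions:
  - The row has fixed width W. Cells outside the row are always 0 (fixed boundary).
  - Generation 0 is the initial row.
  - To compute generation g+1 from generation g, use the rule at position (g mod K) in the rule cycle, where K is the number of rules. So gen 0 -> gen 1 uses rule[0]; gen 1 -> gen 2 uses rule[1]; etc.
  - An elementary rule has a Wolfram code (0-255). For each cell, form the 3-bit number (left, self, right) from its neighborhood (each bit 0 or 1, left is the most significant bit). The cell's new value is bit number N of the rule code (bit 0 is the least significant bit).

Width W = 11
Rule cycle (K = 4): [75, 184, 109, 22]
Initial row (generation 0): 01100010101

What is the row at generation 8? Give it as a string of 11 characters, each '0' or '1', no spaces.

Answer: 11000000111

Derivation:
Gen 0: 01100010101
Gen 1 (rule 75): 11101100000
Gen 2 (rule 184): 11011010000
Gen 3 (rule 109): 11111110111
Gen 4 (rule 22): 00000000000
Gen 5 (rule 75): 11111111111
Gen 6 (rule 184): 11111111110
Gen 7 (rule 109): 10000000010
Gen 8 (rule 22): 11000000111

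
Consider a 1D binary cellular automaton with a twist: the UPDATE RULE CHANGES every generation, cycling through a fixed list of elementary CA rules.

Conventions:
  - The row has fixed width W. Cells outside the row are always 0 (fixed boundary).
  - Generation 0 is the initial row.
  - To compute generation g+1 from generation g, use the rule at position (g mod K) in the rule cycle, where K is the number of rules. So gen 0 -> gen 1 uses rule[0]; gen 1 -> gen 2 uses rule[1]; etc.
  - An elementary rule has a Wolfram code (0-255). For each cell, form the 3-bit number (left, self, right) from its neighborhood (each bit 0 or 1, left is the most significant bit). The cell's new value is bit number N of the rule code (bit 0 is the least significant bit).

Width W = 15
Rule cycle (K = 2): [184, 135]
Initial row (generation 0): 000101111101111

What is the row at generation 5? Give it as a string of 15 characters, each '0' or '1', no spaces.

Gen 0: 000101111101111
Gen 1 (rule 184): 000011111011110
Gen 2 (rule 135): 111101110001100
Gen 3 (rule 184): 111011101001010
Gen 4 (rule 135): 010001001011010
Gen 5 (rule 184): 001000100110101

Answer: 001000100110101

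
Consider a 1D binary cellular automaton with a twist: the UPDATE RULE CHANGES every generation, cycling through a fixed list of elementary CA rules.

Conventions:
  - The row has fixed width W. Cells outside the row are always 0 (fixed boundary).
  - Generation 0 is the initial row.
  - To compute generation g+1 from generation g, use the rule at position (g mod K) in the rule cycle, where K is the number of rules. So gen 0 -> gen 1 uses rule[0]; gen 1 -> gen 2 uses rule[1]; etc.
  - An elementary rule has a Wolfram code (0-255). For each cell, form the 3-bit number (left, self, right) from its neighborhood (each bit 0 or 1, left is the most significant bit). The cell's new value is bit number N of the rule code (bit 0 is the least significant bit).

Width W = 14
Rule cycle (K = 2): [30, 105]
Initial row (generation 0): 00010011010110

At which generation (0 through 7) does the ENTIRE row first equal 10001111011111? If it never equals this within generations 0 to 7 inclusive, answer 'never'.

Answer: never

Derivation:
Gen 0: 00010011010110
Gen 1 (rule 30): 00111110010101
Gen 2 (rule 105): 10100010001010
Gen 3 (rule 30): 10110111011011
Gen 4 (rule 105): 01111101111111
Gen 5 (rule 30): 11000001000000
Gen 6 (rule 105): 11011100011111
Gen 7 (rule 30): 10010010110000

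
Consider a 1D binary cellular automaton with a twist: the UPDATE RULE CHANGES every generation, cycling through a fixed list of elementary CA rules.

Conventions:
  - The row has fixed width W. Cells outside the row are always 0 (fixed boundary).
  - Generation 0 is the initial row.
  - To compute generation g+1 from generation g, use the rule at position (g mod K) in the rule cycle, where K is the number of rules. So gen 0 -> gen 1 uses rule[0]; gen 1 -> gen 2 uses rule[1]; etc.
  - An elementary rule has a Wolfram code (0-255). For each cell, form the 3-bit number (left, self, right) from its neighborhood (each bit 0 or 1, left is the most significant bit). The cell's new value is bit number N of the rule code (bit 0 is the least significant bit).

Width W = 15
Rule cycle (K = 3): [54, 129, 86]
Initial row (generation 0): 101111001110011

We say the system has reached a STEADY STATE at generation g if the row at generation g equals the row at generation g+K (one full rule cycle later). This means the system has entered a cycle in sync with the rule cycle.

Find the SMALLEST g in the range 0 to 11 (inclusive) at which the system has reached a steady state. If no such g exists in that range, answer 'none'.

Answer: 5

Derivation:
Gen 0: 101111001110011
Gen 1 (rule 54): 110000110001100
Gen 2 (rule 129): 000110000100001
Gen 3 (rule 86): 001011001110011
Gen 4 (rule 54): 011100110001100
Gen 5 (rule 129): 001000000100001
Gen 6 (rule 86): 011100001110011
Gen 7 (rule 54): 100010010001100
Gen 8 (rule 129): 001000000100001
Gen 9 (rule 86): 011100001110011
Gen 10 (rule 54): 100010010001100
Gen 11 (rule 129): 001000000100001
Gen 12 (rule 86): 011100001110011
Gen 13 (rule 54): 100010010001100
Gen 14 (rule 129): 001000000100001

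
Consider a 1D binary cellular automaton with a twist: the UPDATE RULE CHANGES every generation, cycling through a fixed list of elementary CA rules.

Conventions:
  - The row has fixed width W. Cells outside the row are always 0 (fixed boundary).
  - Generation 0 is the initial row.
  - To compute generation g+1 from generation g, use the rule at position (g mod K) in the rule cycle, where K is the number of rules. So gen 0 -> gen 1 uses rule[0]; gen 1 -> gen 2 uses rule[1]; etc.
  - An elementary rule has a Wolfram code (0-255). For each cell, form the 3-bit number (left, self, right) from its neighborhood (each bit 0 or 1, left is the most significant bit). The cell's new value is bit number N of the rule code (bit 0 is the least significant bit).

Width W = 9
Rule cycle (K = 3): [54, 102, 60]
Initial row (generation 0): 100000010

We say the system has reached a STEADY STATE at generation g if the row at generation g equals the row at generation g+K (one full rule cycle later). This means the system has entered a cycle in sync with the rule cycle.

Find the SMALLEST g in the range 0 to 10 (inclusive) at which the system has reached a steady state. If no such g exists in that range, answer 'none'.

Gen 0: 100000010
Gen 1 (rule 54): 110000111
Gen 2 (rule 102): 010001001
Gen 3 (rule 60): 011001101
Gen 4 (rule 54): 100110011
Gen 5 (rule 102): 101010101
Gen 6 (rule 60): 111111111
Gen 7 (rule 54): 000000000
Gen 8 (rule 102): 000000000
Gen 9 (rule 60): 000000000
Gen 10 (rule 54): 000000000
Gen 11 (rule 102): 000000000
Gen 12 (rule 60): 000000000
Gen 13 (rule 54): 000000000

Answer: 7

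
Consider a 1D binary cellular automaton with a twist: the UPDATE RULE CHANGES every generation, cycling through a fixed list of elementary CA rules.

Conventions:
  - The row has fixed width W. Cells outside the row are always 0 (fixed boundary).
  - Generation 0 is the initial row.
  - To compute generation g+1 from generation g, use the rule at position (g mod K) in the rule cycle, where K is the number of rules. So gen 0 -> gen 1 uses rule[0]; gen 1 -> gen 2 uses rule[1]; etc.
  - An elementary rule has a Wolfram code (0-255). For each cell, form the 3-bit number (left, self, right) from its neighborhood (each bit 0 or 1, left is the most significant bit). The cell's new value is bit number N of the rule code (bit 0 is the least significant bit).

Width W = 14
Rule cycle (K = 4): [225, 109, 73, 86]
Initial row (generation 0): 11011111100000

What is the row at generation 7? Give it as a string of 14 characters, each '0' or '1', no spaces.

Answer: 00010100000001

Derivation:
Gen 0: 11011111100000
Gen 1 (rule 225): 01101111101111
Gen 2 (rule 109): 01111000111001
Gen 3 (rule 73): 01001010101000
Gen 4 (rule 86): 11111010101100
Gen 5 (rule 225): 01111101010101
Gen 6 (rule 109): 01000111111111
Gen 7 (rule 73): 00010100000001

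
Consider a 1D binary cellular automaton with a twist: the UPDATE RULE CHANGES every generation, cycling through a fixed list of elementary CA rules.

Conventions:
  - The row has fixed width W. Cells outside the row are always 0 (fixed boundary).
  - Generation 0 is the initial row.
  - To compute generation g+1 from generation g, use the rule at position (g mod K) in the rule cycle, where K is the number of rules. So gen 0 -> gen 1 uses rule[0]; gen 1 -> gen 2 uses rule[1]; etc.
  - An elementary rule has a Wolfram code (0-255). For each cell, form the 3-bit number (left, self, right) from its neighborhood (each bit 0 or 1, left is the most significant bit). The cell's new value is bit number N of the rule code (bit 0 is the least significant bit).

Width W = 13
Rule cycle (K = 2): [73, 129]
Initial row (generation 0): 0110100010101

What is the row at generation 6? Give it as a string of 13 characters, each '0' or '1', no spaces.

Answer: 1111100100100

Derivation:
Gen 0: 0110100010101
Gen 1 (rule 73): 0110001000000
Gen 2 (rule 129): 0000100011111
Gen 3 (rule 73): 1110001010001
Gen 4 (rule 129): 0100100000100
Gen 5 (rule 73): 0000001110001
Gen 6 (rule 129): 1111100100100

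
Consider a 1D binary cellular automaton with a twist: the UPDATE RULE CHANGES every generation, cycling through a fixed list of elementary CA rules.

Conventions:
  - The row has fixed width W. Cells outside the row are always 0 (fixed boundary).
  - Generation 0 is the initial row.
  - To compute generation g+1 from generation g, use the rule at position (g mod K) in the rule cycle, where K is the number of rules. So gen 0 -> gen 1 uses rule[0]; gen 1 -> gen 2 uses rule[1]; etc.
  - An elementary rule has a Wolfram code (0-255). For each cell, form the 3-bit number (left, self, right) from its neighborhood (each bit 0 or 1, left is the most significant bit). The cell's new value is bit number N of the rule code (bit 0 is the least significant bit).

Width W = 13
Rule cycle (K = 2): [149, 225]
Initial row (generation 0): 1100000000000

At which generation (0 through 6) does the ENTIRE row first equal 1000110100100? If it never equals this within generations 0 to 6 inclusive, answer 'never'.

Gen 0: 1100000000000
Gen 1 (rule 149): 0011111111111
Gen 2 (rule 225): 1001111111111
Gen 3 (rule 149): 1100111111110
Gen 4 (rule 225): 0100011111110
Gen 5 (rule 149): 0111001111101
Gen 6 (rule 225): 0011000111110

Answer: never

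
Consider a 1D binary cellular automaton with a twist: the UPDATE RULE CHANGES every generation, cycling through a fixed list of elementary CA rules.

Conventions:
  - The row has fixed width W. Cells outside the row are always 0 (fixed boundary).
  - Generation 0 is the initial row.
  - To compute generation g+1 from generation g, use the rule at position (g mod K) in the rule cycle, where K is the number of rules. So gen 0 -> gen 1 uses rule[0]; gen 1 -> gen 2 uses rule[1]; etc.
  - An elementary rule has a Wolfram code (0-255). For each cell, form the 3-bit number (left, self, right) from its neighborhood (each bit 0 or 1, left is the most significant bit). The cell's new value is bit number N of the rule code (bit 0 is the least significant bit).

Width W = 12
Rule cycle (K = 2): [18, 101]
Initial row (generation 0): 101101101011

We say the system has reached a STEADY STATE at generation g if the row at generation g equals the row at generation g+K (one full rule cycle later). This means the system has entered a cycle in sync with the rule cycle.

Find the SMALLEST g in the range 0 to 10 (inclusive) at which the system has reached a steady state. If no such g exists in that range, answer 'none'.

Answer: 1

Derivation:
Gen 0: 101101101011
Gen 1 (rule 18): 000000000000
Gen 2 (rule 101): 111111111111
Gen 3 (rule 18): 000000000000
Gen 4 (rule 101): 111111111111
Gen 5 (rule 18): 000000000000
Gen 6 (rule 101): 111111111111
Gen 7 (rule 18): 000000000000
Gen 8 (rule 101): 111111111111
Gen 9 (rule 18): 000000000000
Gen 10 (rule 101): 111111111111
Gen 11 (rule 18): 000000000000
Gen 12 (rule 101): 111111111111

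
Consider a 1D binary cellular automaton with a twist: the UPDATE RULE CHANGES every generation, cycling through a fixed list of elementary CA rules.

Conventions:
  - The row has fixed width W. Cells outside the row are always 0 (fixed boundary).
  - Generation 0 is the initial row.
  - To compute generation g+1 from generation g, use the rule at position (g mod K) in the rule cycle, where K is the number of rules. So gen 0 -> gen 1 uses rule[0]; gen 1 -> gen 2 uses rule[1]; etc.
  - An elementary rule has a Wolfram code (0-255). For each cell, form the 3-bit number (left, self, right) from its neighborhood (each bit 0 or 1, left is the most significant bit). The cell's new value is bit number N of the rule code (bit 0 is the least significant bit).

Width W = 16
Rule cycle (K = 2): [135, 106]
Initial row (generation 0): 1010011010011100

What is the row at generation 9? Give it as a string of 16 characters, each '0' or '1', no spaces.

Gen 0: 1010011010011100
Gen 1 (rule 135): 1010100010101001
Gen 2 (rule 106): 0101000101010010
Gen 3 (rule 135): 1101011101010110
Gen 4 (rule 106): 1110110110101110
Gen 5 (rule 135): 0100000000100100
Gen 6 (rule 106): 1000000001001000
Gen 7 (rule 135): 1011111111011011
Gen 8 (rule 106): 0110000001111111
Gen 9 (rule 135): 1000111110111110

Answer: 1000111110111110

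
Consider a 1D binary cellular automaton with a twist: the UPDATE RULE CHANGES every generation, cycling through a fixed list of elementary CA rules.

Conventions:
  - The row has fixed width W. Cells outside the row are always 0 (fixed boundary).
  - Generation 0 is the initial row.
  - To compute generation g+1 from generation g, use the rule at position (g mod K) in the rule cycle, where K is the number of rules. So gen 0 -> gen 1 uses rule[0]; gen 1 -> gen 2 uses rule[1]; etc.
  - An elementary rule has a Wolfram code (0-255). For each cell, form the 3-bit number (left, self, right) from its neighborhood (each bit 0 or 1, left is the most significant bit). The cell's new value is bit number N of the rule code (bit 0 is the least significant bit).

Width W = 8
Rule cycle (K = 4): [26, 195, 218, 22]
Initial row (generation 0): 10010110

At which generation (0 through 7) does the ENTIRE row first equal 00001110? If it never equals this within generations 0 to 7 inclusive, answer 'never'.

Answer: 4

Derivation:
Gen 0: 10010110
Gen 1 (rule 26): 01100101
Gen 2 (rule 195): 10101000
Gen 3 (rule 218): 00000100
Gen 4 (rule 22): 00001110
Gen 5 (rule 26): 00011001
Gen 6 (rule 195): 11101010
Gen 7 (rule 218): 11100001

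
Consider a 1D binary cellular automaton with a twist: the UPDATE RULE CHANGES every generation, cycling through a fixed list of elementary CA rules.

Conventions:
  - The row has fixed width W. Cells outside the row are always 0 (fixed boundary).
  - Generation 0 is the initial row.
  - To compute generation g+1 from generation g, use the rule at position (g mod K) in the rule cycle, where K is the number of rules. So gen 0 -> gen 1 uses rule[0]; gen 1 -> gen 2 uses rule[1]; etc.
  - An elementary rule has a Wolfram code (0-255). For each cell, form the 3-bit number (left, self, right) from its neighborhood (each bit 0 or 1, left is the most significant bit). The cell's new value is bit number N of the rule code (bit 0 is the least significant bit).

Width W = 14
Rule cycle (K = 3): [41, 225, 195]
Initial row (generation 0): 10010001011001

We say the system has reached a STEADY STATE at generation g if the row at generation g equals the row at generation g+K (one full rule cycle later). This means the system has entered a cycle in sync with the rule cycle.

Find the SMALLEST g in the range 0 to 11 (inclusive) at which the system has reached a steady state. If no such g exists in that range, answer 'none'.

Gen 0: 10010001011001
Gen 1 (rule 41): 00000100110000
Gen 2 (rule 225): 11110000010111
Gen 3 (rule 195): 01110111100011
Gen 4 (rule 41): 01001100001010
Gen 5 (rule 225): 00000101100100
Gen 6 (rule 195): 11111000101001
Gen 7 (rule 41): 10000010010000
Gen 8 (rule 225): 00111000000111
Gen 9 (rule 195): 11011011111011
Gen 10 (rule 41): 10110110000110
Gen 11 (rule 225): 01011010110010
Gen 12 (rule 195): 10001000010100
Gen 13 (rule 41): 00100011001001
Gen 14 (rule 225): 10001001000000

Answer: none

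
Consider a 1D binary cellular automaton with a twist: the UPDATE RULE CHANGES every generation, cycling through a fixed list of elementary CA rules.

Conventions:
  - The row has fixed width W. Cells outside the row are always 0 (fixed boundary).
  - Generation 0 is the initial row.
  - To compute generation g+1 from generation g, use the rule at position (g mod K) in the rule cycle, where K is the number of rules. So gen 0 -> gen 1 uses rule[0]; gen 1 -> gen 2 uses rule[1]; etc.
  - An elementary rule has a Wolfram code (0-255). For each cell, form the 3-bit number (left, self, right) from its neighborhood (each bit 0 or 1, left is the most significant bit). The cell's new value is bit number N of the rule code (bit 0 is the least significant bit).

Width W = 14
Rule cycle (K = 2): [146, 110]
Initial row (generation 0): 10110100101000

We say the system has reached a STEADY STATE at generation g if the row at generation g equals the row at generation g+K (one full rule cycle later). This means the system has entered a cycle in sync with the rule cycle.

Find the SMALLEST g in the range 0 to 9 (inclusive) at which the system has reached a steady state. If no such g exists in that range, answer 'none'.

Answer: none

Derivation:
Gen 0: 10110100101000
Gen 1 (rule 146): 00000011000100
Gen 2 (rule 110): 00000111001100
Gen 3 (rule 146): 00001010110010
Gen 4 (rule 110): 00011111110110
Gen 5 (rule 146): 00101111100001
Gen 6 (rule 110): 01111000100011
Gen 7 (rule 146): 10110101010100
Gen 8 (rule 110): 11111111111100
Gen 9 (rule 146): 01111111111010
Gen 10 (rule 110): 11000000001110
Gen 11 (rule 146): 00100000010101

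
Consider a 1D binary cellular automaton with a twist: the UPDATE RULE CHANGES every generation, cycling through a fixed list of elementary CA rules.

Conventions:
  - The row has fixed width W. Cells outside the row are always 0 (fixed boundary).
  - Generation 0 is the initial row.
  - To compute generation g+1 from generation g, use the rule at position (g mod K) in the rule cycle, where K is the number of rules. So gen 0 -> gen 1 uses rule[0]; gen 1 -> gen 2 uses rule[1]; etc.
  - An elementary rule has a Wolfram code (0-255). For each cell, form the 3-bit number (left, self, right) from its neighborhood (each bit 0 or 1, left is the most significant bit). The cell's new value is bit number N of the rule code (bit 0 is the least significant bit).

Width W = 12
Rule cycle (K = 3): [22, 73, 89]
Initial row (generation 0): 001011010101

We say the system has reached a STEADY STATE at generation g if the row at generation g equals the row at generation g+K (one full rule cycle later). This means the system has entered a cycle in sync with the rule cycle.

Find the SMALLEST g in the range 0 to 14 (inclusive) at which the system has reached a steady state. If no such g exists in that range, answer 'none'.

Answer: none

Derivation:
Gen 0: 001011010101
Gen 1 (rule 22): 011000010101
Gen 2 (rule 73): 011011000000
Gen 3 (rule 89): 011011111111
Gen 4 (rule 22): 100000000000
Gen 5 (rule 73): 001111111111
Gen 6 (rule 89): 101000000001
Gen 7 (rule 22): 101100000011
Gen 8 (rule 73): 001101111011
Gen 9 (rule 89): 101101001011
Gen 10 (rule 22): 100001111000
Gen 11 (rule 73): 001101001011
Gen 12 (rule 89): 101100100011
Gen 13 (rule 22): 100011110100
Gen 14 (rule 73): 001010010001
Gen 15 (rule 89): 100001001100
Gen 16 (rule 22): 110011110010
Gen 17 (rule 73): 110010010000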